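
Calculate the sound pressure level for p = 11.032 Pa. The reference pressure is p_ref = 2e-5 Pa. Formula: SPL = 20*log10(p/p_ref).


p / p_ref = 11.032 / 2e-5 = 551600
SPL = 20 * log10(551600) = 114.83 dB


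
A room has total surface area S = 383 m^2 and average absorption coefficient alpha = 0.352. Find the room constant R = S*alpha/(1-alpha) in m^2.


R = 383 * 0.352 / (1 - 0.352) = 208.05 m^2


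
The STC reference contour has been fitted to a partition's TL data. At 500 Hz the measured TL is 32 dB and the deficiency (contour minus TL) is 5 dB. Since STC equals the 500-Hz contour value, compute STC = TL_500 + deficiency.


By ASTM E413, STC = value of the fitted reference contour at 500 Hz.
Contour value at 500 Hz = TL_500 + deficiency = 32 + 5 = 37
STC = 37


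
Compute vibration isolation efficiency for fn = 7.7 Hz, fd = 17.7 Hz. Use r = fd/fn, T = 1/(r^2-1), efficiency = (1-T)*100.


r = 17.7 / 7.7 = 2.2987
r^2 - 1 = 2.2987^2 - 1 = 4.28402
T = 1/4.28402 = 0.233426
Efficiency = (1 - 0.233426)*100 = 76.657 %


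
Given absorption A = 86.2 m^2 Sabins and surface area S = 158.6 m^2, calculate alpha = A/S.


Absorption coefficient = absorbed power / incident power
alpha = A / S = 86.2 / 158.6 = 0.54351


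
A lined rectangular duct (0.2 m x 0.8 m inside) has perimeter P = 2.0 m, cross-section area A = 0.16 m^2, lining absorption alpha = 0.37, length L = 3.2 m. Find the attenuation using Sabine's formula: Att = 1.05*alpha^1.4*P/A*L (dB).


alpha^1.4 = 0.37^1.4 = 0.248589
Attenuation rate = 1.05 * alpha^1.4 * P / A
= 1.05 * 0.248589 * 2.0 / 0.16 = 3.26273 dB/m
Total Att = 3.26273 * 3.2 = 10.441 dB


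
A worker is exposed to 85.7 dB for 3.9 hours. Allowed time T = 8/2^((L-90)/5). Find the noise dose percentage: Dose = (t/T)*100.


T_allowed = 8 / 2^((85.7 - 90)/5) = 14.5203 hr
Dose = 3.9 / 14.5203 * 100 = 26.859 %


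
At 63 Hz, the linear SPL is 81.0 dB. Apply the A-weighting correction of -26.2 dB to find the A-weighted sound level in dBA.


A-weighting table: 63 Hz -> -26.2 dB correction
SPL_A = SPL + correction = 81.0 + (-26.2) = 54.8 dBA


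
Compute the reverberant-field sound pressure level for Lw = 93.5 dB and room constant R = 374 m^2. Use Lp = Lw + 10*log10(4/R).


4/R = 4/374 = 0.0106952
Lp = 93.5 + 10*log10(0.0106952) = 73.792 dB


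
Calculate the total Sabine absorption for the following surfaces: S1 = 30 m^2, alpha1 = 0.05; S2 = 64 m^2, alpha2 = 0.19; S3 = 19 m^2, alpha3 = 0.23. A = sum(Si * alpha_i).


30 * 0.05 = 1.5
64 * 0.19 = 12.16
19 * 0.23 = 4.37
A_total = 1.5 + 12.16 + 4.37 = 18.03 m^2


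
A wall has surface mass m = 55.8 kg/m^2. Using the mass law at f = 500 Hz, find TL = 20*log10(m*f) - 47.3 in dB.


m * f = 55.8 * 500 = 27900
20*log10(27900) = 88.9121 dB
TL = 88.9121 - 47.3 = 41.612 dB


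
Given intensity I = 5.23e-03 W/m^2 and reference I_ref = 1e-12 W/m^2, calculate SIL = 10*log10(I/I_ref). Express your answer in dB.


I / I_ref = 5.23e-03 / 1e-12 = 5.23e+09
SIL = 10 * log10(5.23e+09) = 97.185 dB


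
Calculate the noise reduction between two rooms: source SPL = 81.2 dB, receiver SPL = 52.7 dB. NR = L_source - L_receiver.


NR = L_source - L_receiver (difference between source and receiving room levels)
NR = 81.2 - 52.7 = 28.5 dB


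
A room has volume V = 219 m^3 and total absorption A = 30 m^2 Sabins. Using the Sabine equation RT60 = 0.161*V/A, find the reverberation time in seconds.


RT60 = 0.161 * 219 / 30 = 1.1753 s


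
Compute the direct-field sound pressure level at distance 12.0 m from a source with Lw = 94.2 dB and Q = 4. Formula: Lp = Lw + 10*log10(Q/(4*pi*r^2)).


4*pi*r^2 = 4*pi*12.0^2 = 1809.56 m^2
Q / (4*pi*r^2) = 4 / 1809.56 = 0.00221048
Lp = 94.2 + 10*log10(0.00221048) = 67.645 dB


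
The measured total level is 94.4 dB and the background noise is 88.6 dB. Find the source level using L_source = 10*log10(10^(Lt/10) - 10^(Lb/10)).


10^(94.4/10) = 2.75423e+09
10^(88.6/10) = 7.24436e+08
Difference = 2.75423e+09 - 7.24436e+08 = 2.02979e+09
L_source = 10*log10(2.02979e+09) = 93.075 dB


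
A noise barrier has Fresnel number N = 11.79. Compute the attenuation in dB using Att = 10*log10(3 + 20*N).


3 + 20*N = 3 + 20*11.79 = 238.8
Att = 10*log10(238.8) = 23.78 dB


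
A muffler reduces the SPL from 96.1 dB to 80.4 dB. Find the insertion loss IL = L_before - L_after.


Insertion loss = SPL without muffler - SPL with muffler
IL = 96.1 - 80.4 = 15.7 dB


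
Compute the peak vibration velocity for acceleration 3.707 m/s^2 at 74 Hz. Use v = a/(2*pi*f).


omega = 2*pi*f = 2*pi*74 = 464.956 rad/s
v = a / omega = 3.707 / 464.956 = 0.0079728 m/s


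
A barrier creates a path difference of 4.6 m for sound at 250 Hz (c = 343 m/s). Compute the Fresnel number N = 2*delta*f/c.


N = 2*delta*f/c = 2*delta/lambda, where lambda = c/f
lambda = 343 / 250 = 1.372 m
N = 2 * 4.6 / 1.372 = 6.7055


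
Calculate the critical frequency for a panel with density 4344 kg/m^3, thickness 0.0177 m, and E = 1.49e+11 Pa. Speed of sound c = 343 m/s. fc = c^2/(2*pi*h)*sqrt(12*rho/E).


12*rho/E = 12*4344/1.49e+11 = 3.49852e-07
sqrt(12*rho/E) = sqrt(3.49852e-07) = 0.000591483
c^2/(2*pi*h) = 343^2/(2*pi*0.0177) = 1.05788e+06
fc = 1.05788e+06 * 0.000591483 = 625.72 Hz


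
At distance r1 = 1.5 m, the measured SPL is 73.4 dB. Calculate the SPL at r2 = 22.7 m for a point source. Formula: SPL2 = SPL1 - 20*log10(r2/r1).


r2/r1 = 22.7/1.5 = 15.1333
Correction = 20*log10(15.1333) = 23.5987 dB
SPL2 = 73.4 - 23.5987 = 49.801 dB


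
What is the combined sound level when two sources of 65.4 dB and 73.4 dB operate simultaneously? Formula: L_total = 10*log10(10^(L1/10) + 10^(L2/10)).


10^(65.4/10) = 3.46737e+06
10^(73.4/10) = 2.18776e+07
Sum = 3.46737e+06 + 2.18776e+07 = 2.5345e+07
L_total = 10*log10(2.5345e+07) = 74.039 dB


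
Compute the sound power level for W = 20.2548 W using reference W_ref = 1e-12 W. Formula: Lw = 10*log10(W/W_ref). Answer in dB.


W / W_ref = 20.2548 / 1e-12 = 2.02548e+13
Lw = 10 * log10(2.02548e+13) = 133.07 dB


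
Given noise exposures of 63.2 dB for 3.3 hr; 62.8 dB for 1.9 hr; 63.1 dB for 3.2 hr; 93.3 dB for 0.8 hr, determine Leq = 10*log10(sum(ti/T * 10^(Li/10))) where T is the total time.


T_total = 3.3 + 1.9 + 3.2 + 0.8 = 9.2 hr
(3.3/9.2) * 10^(63.2/10) = 749421
(1.9/9.2) * 10^(62.8/10) = 393519
(3.2/9.2) * 10^(63.1/10) = 710170
(0.8/9.2) * 10^(93.3/10) = 1.8591e+08
Sum = 749421 + 393519 + 710170 + 1.8591e+08 = 1.87763e+08
Leq = 10*log10(1.87763e+08) = 82.736 dB


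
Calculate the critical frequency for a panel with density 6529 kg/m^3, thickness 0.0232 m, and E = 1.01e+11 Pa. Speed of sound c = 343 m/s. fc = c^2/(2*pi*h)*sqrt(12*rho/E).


12*rho/E = 12*6529/1.01e+11 = 7.75723e-07
sqrt(12*rho/E) = sqrt(7.75723e-07) = 0.000880751
c^2/(2*pi*h) = 343^2/(2*pi*0.0232) = 807087
fc = 807087 * 0.000880751 = 710.84 Hz


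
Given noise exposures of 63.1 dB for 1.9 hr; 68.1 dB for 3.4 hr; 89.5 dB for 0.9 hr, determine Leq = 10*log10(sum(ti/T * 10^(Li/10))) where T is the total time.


T_total = 1.9 + 3.4 + 0.9 = 6.2 hr
(1.9/6.2) * 10^(63.1/10) = 625694
(3.4/6.2) * 10^(68.1/10) = 3.54068e+06
(0.9/6.2) * 10^(89.5/10) = 1.29375e+08
Sum = 625694 + 3.54068e+06 + 1.29375e+08 = 1.33541e+08
Leq = 10*log10(1.33541e+08) = 81.256 dB


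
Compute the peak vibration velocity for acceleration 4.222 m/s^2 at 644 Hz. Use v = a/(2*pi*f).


omega = 2*pi*f = 2*pi*644 = 4046.37 rad/s
v = a / omega = 4.222 / 4046.37 = 0.0010434 m/s


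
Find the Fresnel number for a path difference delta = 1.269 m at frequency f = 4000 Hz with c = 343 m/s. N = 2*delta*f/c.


N = 2*delta*f/c = 2*delta/lambda, where lambda = c/f
lambda = 343 / 4000 = 0.08575 m
N = 2 * 1.269 / 0.08575 = 29.598


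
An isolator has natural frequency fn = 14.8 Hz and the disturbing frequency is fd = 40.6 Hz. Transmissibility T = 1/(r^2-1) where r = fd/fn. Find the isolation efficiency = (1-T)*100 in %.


r = 40.6 / 14.8 = 2.74324
r^2 - 1 = 2.74324^2 - 1 = 6.52537
T = 1/6.52537 = 0.153248
Efficiency = (1 - 0.153248)*100 = 84.675 %


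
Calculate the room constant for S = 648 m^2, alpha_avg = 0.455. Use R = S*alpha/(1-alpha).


R = 648 * 0.455 / (1 - 0.455) = 540.99 m^2


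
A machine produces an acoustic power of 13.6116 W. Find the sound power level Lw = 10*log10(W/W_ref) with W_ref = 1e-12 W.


W / W_ref = 13.6116 / 1e-12 = 1.36116e+13
Lw = 10 * log10(1.36116e+13) = 131.34 dB


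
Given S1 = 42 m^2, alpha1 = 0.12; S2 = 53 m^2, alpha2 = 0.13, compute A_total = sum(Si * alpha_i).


42 * 0.12 = 5.04
53 * 0.13 = 6.89
A_total = 5.04 + 6.89 = 11.93 m^2


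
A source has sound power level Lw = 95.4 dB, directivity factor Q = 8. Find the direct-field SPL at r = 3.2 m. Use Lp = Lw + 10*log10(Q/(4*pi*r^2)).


4*pi*r^2 = 4*pi*3.2^2 = 128.68 m^2
Q / (4*pi*r^2) = 8 / 128.68 = 0.0621697
Lp = 95.4 + 10*log10(0.0621697) = 83.336 dB


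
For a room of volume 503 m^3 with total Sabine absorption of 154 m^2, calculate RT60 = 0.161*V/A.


RT60 = 0.161 * 503 / 154 = 0.52586 s


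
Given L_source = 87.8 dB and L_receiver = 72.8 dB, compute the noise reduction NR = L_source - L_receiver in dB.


NR = L_source - L_receiver (difference between source and receiving room levels)
NR = 87.8 - 72.8 = 15 dB


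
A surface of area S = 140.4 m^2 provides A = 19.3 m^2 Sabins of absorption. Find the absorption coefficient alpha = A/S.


Absorption coefficient = absorbed power / incident power
alpha = A / S = 19.3 / 140.4 = 0.13746


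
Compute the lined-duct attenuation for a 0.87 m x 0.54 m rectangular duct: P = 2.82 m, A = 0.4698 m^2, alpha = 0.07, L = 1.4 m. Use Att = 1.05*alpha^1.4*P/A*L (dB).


alpha^1.4 = 0.07^1.4 = 0.0241622
Attenuation rate = 1.05 * alpha^1.4 * P / A
= 1.05 * 0.0241622 * 2.82 / 0.4698 = 0.152287 dB/m
Total Att = 0.152287 * 1.4 = 0.2132 dB


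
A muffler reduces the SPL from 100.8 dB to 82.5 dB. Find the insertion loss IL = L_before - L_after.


Insertion loss = SPL without muffler - SPL with muffler
IL = 100.8 - 82.5 = 18.3 dB


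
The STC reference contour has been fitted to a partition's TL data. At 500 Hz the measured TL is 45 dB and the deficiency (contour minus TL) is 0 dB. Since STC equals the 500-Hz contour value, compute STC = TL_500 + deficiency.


By ASTM E413, STC = value of the fitted reference contour at 500 Hz.
Contour value at 500 Hz = TL_500 + deficiency = 45 + 0 = 45
STC = 45


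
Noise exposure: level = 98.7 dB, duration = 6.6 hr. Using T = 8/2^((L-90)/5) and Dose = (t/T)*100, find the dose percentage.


T_allowed = 8 / 2^((98.7 - 90)/5) = 2.39496 hr
Dose = 6.6 / 2.39496 * 100 = 275.58 %


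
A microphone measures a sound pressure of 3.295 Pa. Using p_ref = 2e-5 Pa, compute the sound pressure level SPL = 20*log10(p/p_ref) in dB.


p / p_ref = 3.295 / 2e-5 = 164750
SPL = 20 * log10(164750) = 104.34 dB


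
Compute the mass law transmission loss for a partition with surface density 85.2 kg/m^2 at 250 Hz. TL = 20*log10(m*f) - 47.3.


m * f = 85.2 * 250 = 21300
20*log10(21300) = 86.5676 dB
TL = 86.5676 - 47.3 = 39.268 dB


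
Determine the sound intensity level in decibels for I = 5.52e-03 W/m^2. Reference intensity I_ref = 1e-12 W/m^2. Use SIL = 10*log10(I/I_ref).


I / I_ref = 5.52e-03 / 1e-12 = 5.52e+09
SIL = 10 * log10(5.52e+09) = 97.419 dB


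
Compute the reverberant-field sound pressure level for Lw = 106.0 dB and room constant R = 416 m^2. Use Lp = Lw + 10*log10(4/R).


4/R = 4/416 = 0.00961538
Lp = 106.0 + 10*log10(0.00961538) = 85.83 dB


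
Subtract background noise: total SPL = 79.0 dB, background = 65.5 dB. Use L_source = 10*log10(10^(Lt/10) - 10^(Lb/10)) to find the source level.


10^(79.0/10) = 7.94328e+07
10^(65.5/10) = 3.54813e+06
Difference = 7.94328e+07 - 3.54813e+06 = 7.58847e+07
L_source = 10*log10(7.58847e+07) = 78.802 dB


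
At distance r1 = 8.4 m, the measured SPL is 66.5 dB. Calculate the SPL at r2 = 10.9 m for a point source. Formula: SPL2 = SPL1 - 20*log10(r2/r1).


r2/r1 = 10.9/8.4 = 1.29762
Correction = 20*log10(1.29762) = 2.26295 dB
SPL2 = 66.5 - 2.26295 = 64.237 dB


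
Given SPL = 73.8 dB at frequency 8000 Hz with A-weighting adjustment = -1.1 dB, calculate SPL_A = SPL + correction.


A-weighting table: 8000 Hz -> -1.1 dB correction
SPL_A = SPL + correction = 73.8 + (-1.1) = 72.7 dBA


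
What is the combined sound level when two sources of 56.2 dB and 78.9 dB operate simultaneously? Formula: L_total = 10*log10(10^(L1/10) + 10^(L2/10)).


10^(56.2/10) = 416869
10^(78.9/10) = 7.76247e+07
Sum = 416869 + 7.76247e+07 = 7.80416e+07
L_total = 10*log10(7.80416e+07) = 78.923 dB


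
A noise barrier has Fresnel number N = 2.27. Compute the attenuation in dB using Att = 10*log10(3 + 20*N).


3 + 20*N = 3 + 20*2.27 = 48.4
Att = 10*log10(48.4) = 16.848 dB


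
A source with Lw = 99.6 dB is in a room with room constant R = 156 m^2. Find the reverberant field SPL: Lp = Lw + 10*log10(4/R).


4/R = 4/156 = 0.025641
Lp = 99.6 + 10*log10(0.025641) = 83.689 dB


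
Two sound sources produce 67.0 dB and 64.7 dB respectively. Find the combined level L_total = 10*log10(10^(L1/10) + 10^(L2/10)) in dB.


10^(67.0/10) = 5.01187e+06
10^(64.7/10) = 2.95121e+06
Sum = 5.01187e+06 + 2.95121e+06 = 7.96308e+06
L_total = 10*log10(7.96308e+06) = 69.011 dB


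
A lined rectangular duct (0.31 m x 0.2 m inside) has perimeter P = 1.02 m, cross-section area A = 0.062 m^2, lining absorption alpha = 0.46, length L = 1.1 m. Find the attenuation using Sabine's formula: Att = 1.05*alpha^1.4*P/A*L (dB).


alpha^1.4 = 0.46^1.4 = 0.337179
Attenuation rate = 1.05 * alpha^1.4 * P / A
= 1.05 * 0.337179 * 1.02 / 0.062 = 5.8245 dB/m
Total Att = 5.8245 * 1.1 = 6.407 dB


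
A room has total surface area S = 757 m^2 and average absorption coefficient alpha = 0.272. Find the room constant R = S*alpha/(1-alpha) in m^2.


R = 757 * 0.272 / (1 - 0.272) = 282.84 m^2


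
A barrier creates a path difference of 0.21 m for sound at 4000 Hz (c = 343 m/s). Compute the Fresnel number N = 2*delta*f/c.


N = 2*delta*f/c = 2*delta/lambda, where lambda = c/f
lambda = 343 / 4000 = 0.08575 m
N = 2 * 0.21 / 0.08575 = 4.898


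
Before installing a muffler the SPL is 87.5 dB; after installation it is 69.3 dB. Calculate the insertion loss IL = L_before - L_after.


Insertion loss = SPL without muffler - SPL with muffler
IL = 87.5 - 69.3 = 18.2 dB


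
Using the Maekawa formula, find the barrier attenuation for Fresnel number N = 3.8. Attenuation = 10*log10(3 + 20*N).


3 + 20*N = 3 + 20*3.8 = 79
Att = 10*log10(79) = 18.976 dB


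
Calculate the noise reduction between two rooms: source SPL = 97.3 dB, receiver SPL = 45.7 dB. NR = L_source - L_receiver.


NR = L_source - L_receiver (difference between source and receiving room levels)
NR = 97.3 - 45.7 = 51.6 dB


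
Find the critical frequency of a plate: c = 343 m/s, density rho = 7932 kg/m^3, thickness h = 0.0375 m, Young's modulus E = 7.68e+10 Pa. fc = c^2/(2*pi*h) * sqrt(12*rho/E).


12*rho/E = 12*7932/7.68e+10 = 1.23938e-06
sqrt(12*rho/E) = sqrt(1.23938e-06) = 0.00111327
c^2/(2*pi*h) = 343^2/(2*pi*0.0375) = 499318
fc = 499318 * 0.00111327 = 555.88 Hz


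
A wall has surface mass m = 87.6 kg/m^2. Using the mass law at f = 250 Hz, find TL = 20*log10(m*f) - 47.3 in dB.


m * f = 87.6 * 250 = 21900
20*log10(21900) = 86.8089 dB
TL = 86.8089 - 47.3 = 39.509 dB


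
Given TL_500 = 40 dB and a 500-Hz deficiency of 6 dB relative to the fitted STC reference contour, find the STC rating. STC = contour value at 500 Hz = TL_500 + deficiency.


By ASTM E413, STC = value of the fitted reference contour at 500 Hz.
Contour value at 500 Hz = TL_500 + deficiency = 40 + 6 = 46
STC = 46


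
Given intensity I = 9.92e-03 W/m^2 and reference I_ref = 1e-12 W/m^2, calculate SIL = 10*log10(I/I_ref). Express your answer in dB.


I / I_ref = 9.92e-03 / 1e-12 = 9.92e+09
SIL = 10 * log10(9.92e+09) = 99.965 dB


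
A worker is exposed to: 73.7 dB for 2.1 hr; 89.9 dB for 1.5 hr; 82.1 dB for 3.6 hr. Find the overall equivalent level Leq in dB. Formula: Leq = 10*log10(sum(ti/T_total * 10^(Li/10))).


T_total = 2.1 + 1.5 + 3.6 = 7.2 hr
(2.1/7.2) * 10^(73.7/10) = 6.83733e+06
(1.5/7.2) * 10^(89.9/10) = 2.03591e+08
(3.6/7.2) * 10^(82.1/10) = 8.10905e+07
Sum = 6.83733e+06 + 2.03591e+08 + 8.10905e+07 = 2.91519e+08
Leq = 10*log10(2.91519e+08) = 84.647 dB


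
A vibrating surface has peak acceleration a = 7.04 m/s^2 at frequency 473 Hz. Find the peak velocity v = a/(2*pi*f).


omega = 2*pi*f = 2*pi*473 = 2971.95 rad/s
v = a / omega = 7.04 / 2971.95 = 0.0023688 m/s


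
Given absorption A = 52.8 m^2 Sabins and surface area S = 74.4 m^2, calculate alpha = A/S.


Absorption coefficient = absorbed power / incident power
alpha = A / S = 52.8 / 74.4 = 0.70968


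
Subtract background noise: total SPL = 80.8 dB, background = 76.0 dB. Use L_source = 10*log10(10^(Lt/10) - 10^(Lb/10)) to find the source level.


10^(80.8/10) = 1.20226e+08
10^(76.0/10) = 3.98107e+07
Difference = 1.20226e+08 - 3.98107e+07 = 8.04153e+07
L_source = 10*log10(8.04153e+07) = 79.053 dB


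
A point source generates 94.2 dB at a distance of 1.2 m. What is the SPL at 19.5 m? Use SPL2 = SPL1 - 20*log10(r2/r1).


r2/r1 = 19.5/1.2 = 16.25
Correction = 20*log10(16.25) = 24.2171 dB
SPL2 = 94.2 - 24.2171 = 69.983 dB


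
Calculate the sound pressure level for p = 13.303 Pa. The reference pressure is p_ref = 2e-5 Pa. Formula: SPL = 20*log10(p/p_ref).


p / p_ref = 13.303 / 2e-5 = 665150
SPL = 20 * log10(665150) = 116.46 dB


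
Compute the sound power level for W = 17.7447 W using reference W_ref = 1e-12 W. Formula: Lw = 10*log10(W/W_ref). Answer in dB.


W / W_ref = 17.7447 / 1e-12 = 1.77447e+13
Lw = 10 * log10(1.77447e+13) = 132.49 dB


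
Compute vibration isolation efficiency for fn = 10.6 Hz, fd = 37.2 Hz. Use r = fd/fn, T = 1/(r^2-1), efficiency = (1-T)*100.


r = 37.2 / 10.6 = 3.50943
r^2 - 1 = 3.50943^2 - 1 = 11.3161
T = 1/11.3161 = 0.0883697
Efficiency = (1 - 0.0883697)*100 = 91.163 %


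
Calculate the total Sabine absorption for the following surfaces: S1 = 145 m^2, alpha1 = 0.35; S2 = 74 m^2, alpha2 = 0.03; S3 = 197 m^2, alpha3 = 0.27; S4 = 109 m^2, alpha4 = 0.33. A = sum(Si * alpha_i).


145 * 0.35 = 50.75
74 * 0.03 = 2.22
197 * 0.27 = 53.19
109 * 0.33 = 35.97
A_total = 50.75 + 2.22 + 53.19 + 35.97 = 142.13 m^2


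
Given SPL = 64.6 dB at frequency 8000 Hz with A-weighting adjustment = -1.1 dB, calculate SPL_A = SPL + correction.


A-weighting table: 8000 Hz -> -1.1 dB correction
SPL_A = SPL + correction = 64.6 + (-1.1) = 63.5 dBA


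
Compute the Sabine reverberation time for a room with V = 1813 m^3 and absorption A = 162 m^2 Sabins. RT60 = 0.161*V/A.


RT60 = 0.161 * 1813 / 162 = 1.8018 s


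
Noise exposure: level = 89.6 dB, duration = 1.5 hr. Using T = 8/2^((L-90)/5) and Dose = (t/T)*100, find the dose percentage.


T_allowed = 8 / 2^((89.6 - 90)/5) = 8.45614 hr
Dose = 1.5 / 8.45614 * 100 = 17.739 %


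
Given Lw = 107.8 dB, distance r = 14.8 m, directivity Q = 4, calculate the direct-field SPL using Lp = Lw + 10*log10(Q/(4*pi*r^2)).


4*pi*r^2 = 4*pi*14.8^2 = 2752.54 m^2
Q / (4*pi*r^2) = 4 / 2752.54 = 0.0014532
Lp = 107.8 + 10*log10(0.0014532) = 79.423 dB


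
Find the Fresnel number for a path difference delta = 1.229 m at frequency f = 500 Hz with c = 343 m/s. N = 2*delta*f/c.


N = 2*delta*f/c = 2*delta/lambda, where lambda = c/f
lambda = 343 / 500 = 0.686 m
N = 2 * 1.229 / 0.686 = 3.5831


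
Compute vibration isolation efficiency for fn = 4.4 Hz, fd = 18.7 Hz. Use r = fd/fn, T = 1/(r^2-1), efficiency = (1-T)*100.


r = 18.7 / 4.4 = 4.25
r^2 - 1 = 4.25^2 - 1 = 17.0625
T = 1/17.0625 = 0.0586081
Efficiency = (1 - 0.0586081)*100 = 94.139 %


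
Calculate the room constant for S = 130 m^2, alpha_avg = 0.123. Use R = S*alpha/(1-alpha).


R = 130 * 0.123 / (1 - 0.123) = 18.233 m^2


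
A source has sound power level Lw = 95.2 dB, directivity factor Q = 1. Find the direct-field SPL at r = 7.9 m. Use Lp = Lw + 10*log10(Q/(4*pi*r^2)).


4*pi*r^2 = 4*pi*7.9^2 = 784.267 m^2
Q / (4*pi*r^2) = 1 / 784.267 = 0.00127508
Lp = 95.2 + 10*log10(0.00127508) = 66.255 dB


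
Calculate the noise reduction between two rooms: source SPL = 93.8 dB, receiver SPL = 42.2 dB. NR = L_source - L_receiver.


NR = L_source - L_receiver (difference between source and receiving room levels)
NR = 93.8 - 42.2 = 51.6 dB


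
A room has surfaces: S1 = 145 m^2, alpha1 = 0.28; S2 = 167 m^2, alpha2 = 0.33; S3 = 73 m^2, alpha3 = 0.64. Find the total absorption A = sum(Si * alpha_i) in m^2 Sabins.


145 * 0.28 = 40.6
167 * 0.33 = 55.11
73 * 0.64 = 46.72
A_total = 40.6 + 55.11 + 46.72 = 142.43 m^2


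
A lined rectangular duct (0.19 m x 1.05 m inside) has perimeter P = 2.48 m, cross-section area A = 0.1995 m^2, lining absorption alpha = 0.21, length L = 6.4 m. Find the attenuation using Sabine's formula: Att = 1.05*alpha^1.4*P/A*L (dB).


alpha^1.4 = 0.21^1.4 = 0.112488
Attenuation rate = 1.05 * alpha^1.4 * P / A
= 1.05 * 0.112488 * 2.48 / 0.1995 = 1.46826 dB/m
Total Att = 1.46826 * 6.4 = 9.3969 dB


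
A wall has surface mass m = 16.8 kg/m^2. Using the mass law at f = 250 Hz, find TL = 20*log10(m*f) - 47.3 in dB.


m * f = 16.8 * 250 = 4200
20*log10(4200) = 72.465 dB
TL = 72.465 - 47.3 = 25.165 dB


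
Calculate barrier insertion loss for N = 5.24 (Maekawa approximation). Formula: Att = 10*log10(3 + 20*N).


3 + 20*N = 3 + 20*5.24 = 107.8
Att = 10*log10(107.8) = 20.326 dB


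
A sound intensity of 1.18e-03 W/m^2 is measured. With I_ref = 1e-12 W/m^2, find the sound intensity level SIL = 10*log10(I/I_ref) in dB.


I / I_ref = 1.18e-03 / 1e-12 = 1.18e+09
SIL = 10 * log10(1.18e+09) = 90.719 dB


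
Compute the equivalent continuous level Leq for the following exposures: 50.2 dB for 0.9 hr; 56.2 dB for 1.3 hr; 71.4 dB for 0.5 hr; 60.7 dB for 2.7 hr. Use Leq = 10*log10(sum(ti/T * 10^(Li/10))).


T_total = 0.9 + 1.3 + 0.5 + 2.7 = 5.4 hr
(0.9/5.4) * 10^(50.2/10) = 17452.1
(1.3/5.4) * 10^(56.2/10) = 100357
(0.5/5.4) * 10^(71.4/10) = 1.27813e+06
(2.7/5.4) * 10^(60.7/10) = 587449
Sum = 17452.1 + 100357 + 1.27813e+06 + 587449 = 1.98339e+06
Leq = 10*log10(1.98339e+06) = 62.974 dB


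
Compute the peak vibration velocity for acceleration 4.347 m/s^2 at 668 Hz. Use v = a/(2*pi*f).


omega = 2*pi*f = 2*pi*668 = 4197.17 rad/s
v = a / omega = 4.347 / 4197.17 = 0.0010357 m/s


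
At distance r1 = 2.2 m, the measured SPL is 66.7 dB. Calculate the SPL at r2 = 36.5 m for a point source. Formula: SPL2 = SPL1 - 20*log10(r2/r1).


r2/r1 = 36.5/2.2 = 16.5909
Correction = 20*log10(16.5909) = 24.3974 dB
SPL2 = 66.7 - 24.3974 = 42.303 dB


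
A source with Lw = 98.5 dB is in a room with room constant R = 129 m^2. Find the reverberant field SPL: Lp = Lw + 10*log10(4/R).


4/R = 4/129 = 0.0310078
Lp = 98.5 + 10*log10(0.0310078) = 83.415 dB


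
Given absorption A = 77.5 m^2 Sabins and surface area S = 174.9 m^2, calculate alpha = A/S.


Absorption coefficient = absorbed power / incident power
alpha = A / S = 77.5 / 174.9 = 0.44311


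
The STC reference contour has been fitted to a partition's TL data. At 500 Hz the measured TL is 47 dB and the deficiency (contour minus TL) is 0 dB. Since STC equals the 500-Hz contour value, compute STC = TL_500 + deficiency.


By ASTM E413, STC = value of the fitted reference contour at 500 Hz.
Contour value at 500 Hz = TL_500 + deficiency = 47 + 0 = 47
STC = 47


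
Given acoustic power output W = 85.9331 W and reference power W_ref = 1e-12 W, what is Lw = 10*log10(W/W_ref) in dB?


W / W_ref = 85.9331 / 1e-12 = 8.59331e+13
Lw = 10 * log10(8.59331e+13) = 139.34 dB


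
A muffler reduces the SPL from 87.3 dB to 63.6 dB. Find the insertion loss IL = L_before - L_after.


Insertion loss = SPL without muffler - SPL with muffler
IL = 87.3 - 63.6 = 23.7 dB


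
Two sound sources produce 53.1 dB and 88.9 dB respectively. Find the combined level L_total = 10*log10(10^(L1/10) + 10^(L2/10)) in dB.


10^(53.1/10) = 204174
10^(88.9/10) = 7.76247e+08
Sum = 204174 + 7.76247e+08 = 7.76451e+08
L_total = 10*log10(7.76451e+08) = 88.901 dB


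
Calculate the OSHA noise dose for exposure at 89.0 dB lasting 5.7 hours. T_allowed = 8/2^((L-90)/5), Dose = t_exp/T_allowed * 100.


T_allowed = 8 / 2^((89.0 - 90)/5) = 9.18959 hr
Dose = 5.7 / 9.18959 * 100 = 62.027 %


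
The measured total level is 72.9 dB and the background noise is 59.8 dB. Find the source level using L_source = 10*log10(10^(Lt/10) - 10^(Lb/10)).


10^(72.9/10) = 1.94984e+07
10^(59.8/10) = 954993
Difference = 1.94984e+07 - 954993 = 1.85434e+07
L_source = 10*log10(1.85434e+07) = 72.682 dB


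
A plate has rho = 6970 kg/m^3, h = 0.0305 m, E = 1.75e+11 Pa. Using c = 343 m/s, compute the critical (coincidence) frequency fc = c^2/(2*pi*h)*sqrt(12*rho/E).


12*rho/E = 12*6970/1.75e+11 = 4.77943e-07
sqrt(12*rho/E) = sqrt(4.77943e-07) = 0.000691334
c^2/(2*pi*h) = 343^2/(2*pi*0.0305) = 613915
fc = 613915 * 0.000691334 = 424.42 Hz


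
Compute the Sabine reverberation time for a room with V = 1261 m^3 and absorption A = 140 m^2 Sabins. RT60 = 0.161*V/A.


RT60 = 0.161 * 1261 / 140 = 1.4502 s


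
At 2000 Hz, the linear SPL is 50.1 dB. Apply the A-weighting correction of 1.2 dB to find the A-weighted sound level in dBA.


A-weighting table: 2000 Hz -> 1.2 dB correction
SPL_A = SPL + correction = 50.1 + (1.2) = 51.3 dBA


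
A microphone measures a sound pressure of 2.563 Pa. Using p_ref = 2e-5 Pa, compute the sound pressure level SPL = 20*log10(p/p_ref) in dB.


p / p_ref = 2.563 / 2e-5 = 128150
SPL = 20 * log10(128150) = 102.15 dB


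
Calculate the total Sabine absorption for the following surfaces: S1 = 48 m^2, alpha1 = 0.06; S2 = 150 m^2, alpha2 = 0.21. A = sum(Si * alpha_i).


48 * 0.06 = 2.88
150 * 0.21 = 31.5
A_total = 2.88 + 31.5 = 34.38 m^2


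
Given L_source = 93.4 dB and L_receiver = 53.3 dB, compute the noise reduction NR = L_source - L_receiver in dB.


NR = L_source - L_receiver (difference between source and receiving room levels)
NR = 93.4 - 53.3 = 40.1 dB


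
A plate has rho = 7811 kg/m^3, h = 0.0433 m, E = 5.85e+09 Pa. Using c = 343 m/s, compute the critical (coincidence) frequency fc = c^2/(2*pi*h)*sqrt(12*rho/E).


12*rho/E = 12*7811/5.85e+09 = 1.60226e-05
sqrt(12*rho/E) = sqrt(1.60226e-05) = 0.00400282
c^2/(2*pi*h) = 343^2/(2*pi*0.0433) = 432435
fc = 432435 * 0.00400282 = 1731 Hz


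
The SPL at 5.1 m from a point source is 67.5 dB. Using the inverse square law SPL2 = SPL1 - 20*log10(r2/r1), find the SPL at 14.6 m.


r2/r1 = 14.6/5.1 = 2.86275
Correction = 20*log10(2.86275) = 9.13567 dB
SPL2 = 67.5 - 9.13567 = 58.364 dB


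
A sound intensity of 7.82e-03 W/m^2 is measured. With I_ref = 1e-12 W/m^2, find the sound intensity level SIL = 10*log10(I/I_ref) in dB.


I / I_ref = 7.82e-03 / 1e-12 = 7.82e+09
SIL = 10 * log10(7.82e+09) = 98.932 dB


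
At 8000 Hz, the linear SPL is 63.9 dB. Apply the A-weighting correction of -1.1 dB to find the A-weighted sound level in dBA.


A-weighting table: 8000 Hz -> -1.1 dB correction
SPL_A = SPL + correction = 63.9 + (-1.1) = 62.8 dBA


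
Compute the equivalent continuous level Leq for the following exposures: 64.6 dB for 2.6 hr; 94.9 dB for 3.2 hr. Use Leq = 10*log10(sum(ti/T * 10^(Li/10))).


T_total = 2.6 + 3.2 = 5.8 hr
(2.6/5.8) * 10^(64.6/10) = 1.29284e+06
(3.2/5.8) * 10^(94.9/10) = 1.70499e+09
Sum = 1.29284e+06 + 1.70499e+09 = 1.70628e+09
Leq = 10*log10(1.70628e+09) = 92.321 dB


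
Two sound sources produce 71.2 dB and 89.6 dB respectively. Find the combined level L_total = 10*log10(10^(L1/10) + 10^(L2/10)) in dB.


10^(71.2/10) = 1.31826e+07
10^(89.6/10) = 9.12011e+08
Sum = 1.31826e+07 + 9.12011e+08 = 9.25194e+08
L_total = 10*log10(9.25194e+08) = 89.662 dB


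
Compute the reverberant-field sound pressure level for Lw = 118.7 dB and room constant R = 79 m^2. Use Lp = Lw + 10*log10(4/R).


4/R = 4/79 = 0.0506329
Lp = 118.7 + 10*log10(0.0506329) = 105.74 dB


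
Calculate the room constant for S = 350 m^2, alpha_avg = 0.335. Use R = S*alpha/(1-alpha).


R = 350 * 0.335 / (1 - 0.335) = 176.32 m^2


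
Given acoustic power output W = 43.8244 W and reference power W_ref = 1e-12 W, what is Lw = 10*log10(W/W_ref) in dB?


W / W_ref = 43.8244 / 1e-12 = 4.38244e+13
Lw = 10 * log10(4.38244e+13) = 136.42 dB


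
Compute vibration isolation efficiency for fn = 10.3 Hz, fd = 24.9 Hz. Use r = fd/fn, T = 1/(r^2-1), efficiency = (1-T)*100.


r = 24.9 / 10.3 = 2.41748
r^2 - 1 = 2.41748^2 - 1 = 4.84421
T = 1/4.84421 = 0.206432
Efficiency = (1 - 0.206432)*100 = 79.357 %


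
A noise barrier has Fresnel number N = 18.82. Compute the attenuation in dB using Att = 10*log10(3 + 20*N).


3 + 20*N = 3 + 20*18.82 = 379.4
Att = 10*log10(379.4) = 25.791 dB


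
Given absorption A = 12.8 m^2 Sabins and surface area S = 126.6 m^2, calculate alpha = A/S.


Absorption coefficient = absorbed power / incident power
alpha = A / S = 12.8 / 126.6 = 0.10111


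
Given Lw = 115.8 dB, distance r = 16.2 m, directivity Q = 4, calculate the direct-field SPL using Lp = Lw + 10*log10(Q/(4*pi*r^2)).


4*pi*r^2 = 4*pi*16.2^2 = 3297.92 m^2
Q / (4*pi*r^2) = 4 / 3297.92 = 0.00121289
Lp = 115.8 + 10*log10(0.00121289) = 86.638 dB


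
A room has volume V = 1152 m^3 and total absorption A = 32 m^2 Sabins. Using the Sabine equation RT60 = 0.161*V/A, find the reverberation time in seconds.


RT60 = 0.161 * 1152 / 32 = 5.796 s


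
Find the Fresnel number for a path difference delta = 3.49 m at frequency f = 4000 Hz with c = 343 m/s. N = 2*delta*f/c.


N = 2*delta*f/c = 2*delta/lambda, where lambda = c/f
lambda = 343 / 4000 = 0.08575 m
N = 2 * 3.49 / 0.08575 = 81.399


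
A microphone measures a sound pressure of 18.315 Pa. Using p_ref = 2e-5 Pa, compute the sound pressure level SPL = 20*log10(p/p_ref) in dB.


p / p_ref = 18.315 / 2e-5 = 915750
SPL = 20 * log10(915750) = 119.24 dB


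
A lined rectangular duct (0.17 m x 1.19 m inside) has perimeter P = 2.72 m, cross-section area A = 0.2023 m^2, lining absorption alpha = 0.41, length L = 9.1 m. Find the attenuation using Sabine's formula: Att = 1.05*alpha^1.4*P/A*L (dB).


alpha^1.4 = 0.41^1.4 = 0.28701
Attenuation rate = 1.05 * alpha^1.4 * P / A
= 1.05 * 0.28701 * 2.72 / 0.2023 = 4.05191 dB/m
Total Att = 4.05191 * 9.1 = 36.872 dB


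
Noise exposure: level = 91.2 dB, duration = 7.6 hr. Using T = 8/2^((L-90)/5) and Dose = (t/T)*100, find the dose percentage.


T_allowed = 8 / 2^((91.2 - 90)/5) = 6.77396 hr
Dose = 7.6 / 6.77396 * 100 = 112.19 %


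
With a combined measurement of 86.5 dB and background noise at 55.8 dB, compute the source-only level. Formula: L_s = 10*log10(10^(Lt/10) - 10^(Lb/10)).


10^(86.5/10) = 4.46684e+08
10^(55.8/10) = 380189
Difference = 4.46684e+08 - 380189 = 4.46304e+08
L_source = 10*log10(4.46304e+08) = 86.496 dB


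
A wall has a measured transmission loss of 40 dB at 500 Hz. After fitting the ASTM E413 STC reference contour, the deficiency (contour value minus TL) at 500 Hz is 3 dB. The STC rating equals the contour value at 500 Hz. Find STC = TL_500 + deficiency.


By ASTM E413, STC = value of the fitted reference contour at 500 Hz.
Contour value at 500 Hz = TL_500 + deficiency = 40 + 3 = 43
STC = 43


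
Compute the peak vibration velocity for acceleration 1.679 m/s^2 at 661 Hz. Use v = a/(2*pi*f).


omega = 2*pi*f = 2*pi*661 = 4153.19 rad/s
v = a / omega = 1.679 / 4153.19 = 0.00040427 m/s


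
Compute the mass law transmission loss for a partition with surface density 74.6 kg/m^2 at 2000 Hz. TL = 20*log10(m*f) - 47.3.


m * f = 74.6 * 2000 = 149200
20*log10(149200) = 103.475 dB
TL = 103.475 - 47.3 = 56.175 dB


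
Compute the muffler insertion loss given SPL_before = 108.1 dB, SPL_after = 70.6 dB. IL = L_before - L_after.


Insertion loss = SPL without muffler - SPL with muffler
IL = 108.1 - 70.6 = 37.5 dB


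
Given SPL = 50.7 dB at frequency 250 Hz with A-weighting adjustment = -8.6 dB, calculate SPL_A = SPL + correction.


A-weighting table: 250 Hz -> -8.6 dB correction
SPL_A = SPL + correction = 50.7 + (-8.6) = 42.1 dBA


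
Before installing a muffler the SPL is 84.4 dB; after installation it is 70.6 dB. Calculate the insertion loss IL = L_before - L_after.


Insertion loss = SPL without muffler - SPL with muffler
IL = 84.4 - 70.6 = 13.8 dB


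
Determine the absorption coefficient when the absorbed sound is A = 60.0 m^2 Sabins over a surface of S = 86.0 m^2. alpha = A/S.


Absorption coefficient = absorbed power / incident power
alpha = A / S = 60.0 / 86.0 = 0.69767


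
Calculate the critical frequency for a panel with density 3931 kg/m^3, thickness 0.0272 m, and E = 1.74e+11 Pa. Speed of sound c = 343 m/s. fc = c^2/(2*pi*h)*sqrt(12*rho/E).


12*rho/E = 12*3931/1.74e+11 = 2.71103e-07
sqrt(12*rho/E) = sqrt(2.71103e-07) = 0.000520676
c^2/(2*pi*h) = 343^2/(2*pi*0.0272) = 688398
fc = 688398 * 0.000520676 = 358.43 Hz


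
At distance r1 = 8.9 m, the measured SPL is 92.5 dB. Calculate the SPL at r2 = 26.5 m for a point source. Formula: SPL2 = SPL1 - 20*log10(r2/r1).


r2/r1 = 26.5/8.9 = 2.97753
Correction = 20*log10(2.97753) = 9.47712 dB
SPL2 = 92.5 - 9.47712 = 83.023 dB


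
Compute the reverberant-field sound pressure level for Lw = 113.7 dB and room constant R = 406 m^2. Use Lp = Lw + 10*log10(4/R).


4/R = 4/406 = 0.00985222
Lp = 113.7 + 10*log10(0.00985222) = 93.635 dB


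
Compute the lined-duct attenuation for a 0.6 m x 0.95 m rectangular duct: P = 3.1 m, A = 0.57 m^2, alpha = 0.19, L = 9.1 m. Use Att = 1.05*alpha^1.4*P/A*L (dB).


alpha^1.4 = 0.19^1.4 = 0.0977811
Attenuation rate = 1.05 * alpha^1.4 * P / A
= 1.05 * 0.0977811 * 3.1 / 0.57 = 0.558382 dB/m
Total Att = 0.558382 * 9.1 = 5.0813 dB


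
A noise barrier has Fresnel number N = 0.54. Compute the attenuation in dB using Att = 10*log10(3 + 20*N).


3 + 20*N = 3 + 20*0.54 = 13.8
Att = 10*log10(13.8) = 11.399 dB


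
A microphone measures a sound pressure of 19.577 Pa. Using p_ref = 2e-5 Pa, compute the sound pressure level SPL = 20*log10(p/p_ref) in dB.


p / p_ref = 19.577 / 2e-5 = 978850
SPL = 20 * log10(978850) = 119.81 dB


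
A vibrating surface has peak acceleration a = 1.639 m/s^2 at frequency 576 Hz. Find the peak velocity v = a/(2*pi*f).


omega = 2*pi*f = 2*pi*576 = 3619.11 rad/s
v = a / omega = 1.639 / 3619.11 = 0.00045287 m/s


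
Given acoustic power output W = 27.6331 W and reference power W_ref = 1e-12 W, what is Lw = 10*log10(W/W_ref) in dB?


W / W_ref = 27.6331 / 1e-12 = 2.76331e+13
Lw = 10 * log10(2.76331e+13) = 134.41 dB


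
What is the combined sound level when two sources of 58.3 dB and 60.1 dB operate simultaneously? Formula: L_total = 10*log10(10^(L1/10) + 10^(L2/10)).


10^(58.3/10) = 676083
10^(60.1/10) = 1.02329e+06
Sum = 676083 + 1.02329e+06 = 1.69937e+06
L_total = 10*log10(1.69937e+06) = 62.303 dB


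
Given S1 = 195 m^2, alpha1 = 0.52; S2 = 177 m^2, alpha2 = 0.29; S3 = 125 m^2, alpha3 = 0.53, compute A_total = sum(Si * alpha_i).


195 * 0.52 = 101.4
177 * 0.29 = 51.33
125 * 0.53 = 66.25
A_total = 101.4 + 51.33 + 66.25 = 218.98 m^2


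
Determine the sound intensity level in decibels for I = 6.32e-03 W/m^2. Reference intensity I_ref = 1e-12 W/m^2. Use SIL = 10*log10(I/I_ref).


I / I_ref = 6.32e-03 / 1e-12 = 6.32e+09
SIL = 10 * log10(6.32e+09) = 98.007 dB


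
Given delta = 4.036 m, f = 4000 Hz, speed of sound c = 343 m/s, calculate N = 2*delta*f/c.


N = 2*delta*f/c = 2*delta/lambda, where lambda = c/f
lambda = 343 / 4000 = 0.08575 m
N = 2 * 4.036 / 0.08575 = 94.134


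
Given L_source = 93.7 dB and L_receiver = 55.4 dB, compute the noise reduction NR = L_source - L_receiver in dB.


NR = L_source - L_receiver (difference between source and receiving room levels)
NR = 93.7 - 55.4 = 38.3 dB


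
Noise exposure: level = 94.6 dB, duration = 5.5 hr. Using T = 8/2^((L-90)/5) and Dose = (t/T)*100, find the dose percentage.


T_allowed = 8 / 2^((94.6 - 90)/5) = 4.22807 hr
Dose = 5.5 / 4.22807 * 100 = 130.08 %


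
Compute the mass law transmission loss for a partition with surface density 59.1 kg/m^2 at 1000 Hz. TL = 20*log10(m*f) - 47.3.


m * f = 59.1 * 1000 = 59100
20*log10(59100) = 95.4317 dB
TL = 95.4317 - 47.3 = 48.132 dB


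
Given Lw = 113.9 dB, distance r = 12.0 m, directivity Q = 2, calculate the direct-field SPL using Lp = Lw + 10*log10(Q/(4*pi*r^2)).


4*pi*r^2 = 4*pi*12.0^2 = 1809.56 m^2
Q / (4*pi*r^2) = 2 / 1809.56 = 0.00110524
Lp = 113.9 + 10*log10(0.00110524) = 84.335 dB


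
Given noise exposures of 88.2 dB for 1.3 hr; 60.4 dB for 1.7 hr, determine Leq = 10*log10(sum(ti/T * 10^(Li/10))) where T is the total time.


T_total = 1.3 + 1.7 = 3.0 hr
(1.3/3.0) * 10^(88.2/10) = 2.863e+08
(1.7/3.0) * 10^(60.4/10) = 621338
Sum = 2.863e+08 + 621338 = 2.86921e+08
Leq = 10*log10(2.86921e+08) = 84.578 dB


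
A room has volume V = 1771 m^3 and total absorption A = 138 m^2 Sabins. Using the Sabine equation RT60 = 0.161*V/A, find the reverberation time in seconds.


RT60 = 0.161 * 1771 / 138 = 2.0662 s


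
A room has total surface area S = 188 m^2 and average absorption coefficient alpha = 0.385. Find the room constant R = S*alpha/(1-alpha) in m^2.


R = 188 * 0.385 / (1 - 0.385) = 117.69 m^2


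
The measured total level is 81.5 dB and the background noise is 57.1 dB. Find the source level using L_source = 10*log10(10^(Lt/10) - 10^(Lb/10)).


10^(81.5/10) = 1.41254e+08
10^(57.1/10) = 512861
Difference = 1.41254e+08 - 512861 = 1.40741e+08
L_source = 10*log10(1.40741e+08) = 81.484 dB


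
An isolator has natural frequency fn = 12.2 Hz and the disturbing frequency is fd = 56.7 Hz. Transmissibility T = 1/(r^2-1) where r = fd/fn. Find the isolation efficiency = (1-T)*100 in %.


r = 56.7 / 12.2 = 4.64754
r^2 - 1 = 4.64754^2 - 1 = 20.5996
T = 1/20.5996 = 0.0485446
Efficiency = (1 - 0.0485446)*100 = 95.146 %


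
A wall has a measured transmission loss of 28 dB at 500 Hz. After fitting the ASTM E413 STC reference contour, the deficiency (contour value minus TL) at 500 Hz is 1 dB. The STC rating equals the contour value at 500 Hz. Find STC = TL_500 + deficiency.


By ASTM E413, STC = value of the fitted reference contour at 500 Hz.
Contour value at 500 Hz = TL_500 + deficiency = 28 + 1 = 29
STC = 29


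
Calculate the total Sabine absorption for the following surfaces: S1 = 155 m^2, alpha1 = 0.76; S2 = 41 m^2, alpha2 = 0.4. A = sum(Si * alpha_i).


155 * 0.76 = 117.8
41 * 0.4 = 16.4
A_total = 117.8 + 16.4 = 134.2 m^2


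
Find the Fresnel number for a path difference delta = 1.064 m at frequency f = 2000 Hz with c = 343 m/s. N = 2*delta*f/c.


N = 2*delta*f/c = 2*delta/lambda, where lambda = c/f
lambda = 343 / 2000 = 0.1715 m
N = 2 * 1.064 / 0.1715 = 12.408


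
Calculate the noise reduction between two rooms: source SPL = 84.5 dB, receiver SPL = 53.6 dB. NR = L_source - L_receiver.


NR = L_source - L_receiver (difference between source and receiving room levels)
NR = 84.5 - 53.6 = 30.9 dB


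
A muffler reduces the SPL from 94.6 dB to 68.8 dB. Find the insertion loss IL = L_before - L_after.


Insertion loss = SPL without muffler - SPL with muffler
IL = 94.6 - 68.8 = 25.8 dB


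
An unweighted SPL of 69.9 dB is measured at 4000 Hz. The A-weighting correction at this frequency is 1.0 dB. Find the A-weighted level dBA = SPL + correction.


A-weighting table: 4000 Hz -> 1.0 dB correction
SPL_A = SPL + correction = 69.9 + (1.0) = 70.9 dBA


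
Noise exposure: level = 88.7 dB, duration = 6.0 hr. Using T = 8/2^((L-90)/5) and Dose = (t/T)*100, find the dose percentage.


T_allowed = 8 / 2^((88.7 - 90)/5) = 9.57983 hr
Dose = 6.0 / 9.57983 * 100 = 62.632 %
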